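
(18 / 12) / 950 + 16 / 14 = 15221 / 13300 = 1.14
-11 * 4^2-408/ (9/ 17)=-2840/ 3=-946.67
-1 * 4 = -4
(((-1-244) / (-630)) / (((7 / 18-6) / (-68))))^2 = 226576 / 10201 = 22.21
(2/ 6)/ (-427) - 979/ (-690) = 417803/ 294630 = 1.42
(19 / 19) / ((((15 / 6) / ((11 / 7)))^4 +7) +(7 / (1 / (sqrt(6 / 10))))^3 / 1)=-13136812942000 / 24725956723637029 +5761966721280*sqrt(15) / 3532279531948147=0.01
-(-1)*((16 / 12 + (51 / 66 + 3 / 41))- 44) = -113167 / 2706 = -41.82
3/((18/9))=3/2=1.50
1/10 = 0.10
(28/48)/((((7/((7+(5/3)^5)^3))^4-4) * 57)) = -14700505151454556328716481661071215809836032/5745797442053321985942015685156951962408871527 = -0.00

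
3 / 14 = 0.21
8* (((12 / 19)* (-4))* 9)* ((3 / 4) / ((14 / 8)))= -10368 / 133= -77.95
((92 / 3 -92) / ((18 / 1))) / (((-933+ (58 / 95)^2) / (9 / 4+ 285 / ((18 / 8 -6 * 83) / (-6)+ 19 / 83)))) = 17326907975 / 833506396947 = 0.02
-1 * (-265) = 265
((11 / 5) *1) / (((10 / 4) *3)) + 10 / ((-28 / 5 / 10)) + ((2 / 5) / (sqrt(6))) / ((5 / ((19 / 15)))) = -9221 / 525 + 19 *sqrt(6) / 1125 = -17.52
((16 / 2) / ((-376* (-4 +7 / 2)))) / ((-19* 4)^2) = 1 / 135736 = 0.00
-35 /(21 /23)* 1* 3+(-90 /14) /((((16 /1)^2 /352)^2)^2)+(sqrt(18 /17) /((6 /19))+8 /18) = -35490437 /258048+19* sqrt(34) /34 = -134.28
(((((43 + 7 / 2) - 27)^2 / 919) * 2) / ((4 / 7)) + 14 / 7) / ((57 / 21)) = 177457 / 139688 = 1.27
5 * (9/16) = 45/16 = 2.81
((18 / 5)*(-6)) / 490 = -54 / 1225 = -0.04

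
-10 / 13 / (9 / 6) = -20 / 39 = -0.51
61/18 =3.39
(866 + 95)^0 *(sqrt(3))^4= 9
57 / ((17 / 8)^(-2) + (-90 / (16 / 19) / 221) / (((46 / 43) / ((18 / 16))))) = -630454656 / 3175637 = -198.53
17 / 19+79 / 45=2266 / 855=2.65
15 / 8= 1.88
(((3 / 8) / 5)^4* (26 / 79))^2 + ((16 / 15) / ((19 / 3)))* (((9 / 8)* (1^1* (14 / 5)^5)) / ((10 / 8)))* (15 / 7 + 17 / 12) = 18040504095164429931 / 194279833600000000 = 92.86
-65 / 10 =-13 / 2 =-6.50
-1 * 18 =-18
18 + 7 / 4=79 / 4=19.75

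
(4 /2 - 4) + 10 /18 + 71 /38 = 145 /342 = 0.42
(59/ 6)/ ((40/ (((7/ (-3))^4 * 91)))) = 663.12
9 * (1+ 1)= 18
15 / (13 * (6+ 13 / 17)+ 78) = 255 / 2821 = 0.09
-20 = -20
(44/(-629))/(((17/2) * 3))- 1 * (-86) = 2758706/32079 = 86.00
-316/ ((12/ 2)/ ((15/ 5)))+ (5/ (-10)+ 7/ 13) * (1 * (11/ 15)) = -61609/ 390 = -157.97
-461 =-461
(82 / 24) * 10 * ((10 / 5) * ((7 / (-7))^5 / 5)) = -41 / 3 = -13.67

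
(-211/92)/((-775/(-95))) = -4009/14260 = -0.28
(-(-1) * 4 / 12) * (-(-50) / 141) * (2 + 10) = 200 / 141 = 1.42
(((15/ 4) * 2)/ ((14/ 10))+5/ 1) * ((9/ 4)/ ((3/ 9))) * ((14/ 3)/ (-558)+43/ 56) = 5161855/ 97216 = 53.10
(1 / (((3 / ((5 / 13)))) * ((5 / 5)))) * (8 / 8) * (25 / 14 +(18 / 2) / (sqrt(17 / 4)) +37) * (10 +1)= 330 * sqrt(17) / 221 +9955 / 182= 60.85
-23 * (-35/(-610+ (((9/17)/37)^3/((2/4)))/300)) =-10016542107250/7590174764257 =-1.32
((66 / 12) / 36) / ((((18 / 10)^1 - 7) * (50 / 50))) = -55 / 1872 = -0.03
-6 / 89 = -0.07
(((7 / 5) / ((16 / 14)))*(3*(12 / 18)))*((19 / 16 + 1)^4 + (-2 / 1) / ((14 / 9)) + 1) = 72613121 / 1310720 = 55.40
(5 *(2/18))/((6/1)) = 5/54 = 0.09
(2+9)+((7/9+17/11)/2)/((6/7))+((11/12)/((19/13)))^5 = 84394761503461/6777459330048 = 12.45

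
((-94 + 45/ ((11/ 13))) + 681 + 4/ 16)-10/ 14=197033/ 308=639.72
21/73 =0.29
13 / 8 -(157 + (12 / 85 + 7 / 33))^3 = -3896075.51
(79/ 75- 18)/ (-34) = 1271/ 2550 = 0.50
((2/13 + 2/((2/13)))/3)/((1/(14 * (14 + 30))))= 35112/13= 2700.92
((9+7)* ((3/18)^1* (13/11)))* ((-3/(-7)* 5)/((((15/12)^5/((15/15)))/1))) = 106496/48125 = 2.21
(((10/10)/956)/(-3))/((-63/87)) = 29/60228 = 0.00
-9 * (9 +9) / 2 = -81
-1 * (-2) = 2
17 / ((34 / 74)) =37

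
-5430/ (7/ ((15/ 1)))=-81450/ 7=-11635.71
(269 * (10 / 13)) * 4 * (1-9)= -86080 / 13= -6621.54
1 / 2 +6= 13 / 2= 6.50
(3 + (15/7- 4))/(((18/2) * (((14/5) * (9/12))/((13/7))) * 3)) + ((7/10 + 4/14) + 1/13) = 3973223/3611790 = 1.10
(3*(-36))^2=11664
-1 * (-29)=29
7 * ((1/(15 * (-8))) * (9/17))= -21/680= -0.03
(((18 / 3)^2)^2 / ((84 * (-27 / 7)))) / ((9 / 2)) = -8 / 9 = -0.89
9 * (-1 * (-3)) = 27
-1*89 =-89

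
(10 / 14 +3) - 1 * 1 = 19 / 7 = 2.71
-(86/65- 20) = 1214/65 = 18.68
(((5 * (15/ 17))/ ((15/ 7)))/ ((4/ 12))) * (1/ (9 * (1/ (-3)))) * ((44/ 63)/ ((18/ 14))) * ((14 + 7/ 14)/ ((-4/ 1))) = 11165/ 2754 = 4.05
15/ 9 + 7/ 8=61/ 24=2.54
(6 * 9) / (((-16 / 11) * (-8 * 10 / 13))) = 3861 / 640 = 6.03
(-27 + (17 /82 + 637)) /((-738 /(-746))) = 6221267 /10086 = 616.82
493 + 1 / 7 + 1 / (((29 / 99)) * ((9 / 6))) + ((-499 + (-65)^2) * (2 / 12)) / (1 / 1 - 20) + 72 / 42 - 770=-1178511 / 3857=-305.55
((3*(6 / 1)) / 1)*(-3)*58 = -3132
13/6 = 2.17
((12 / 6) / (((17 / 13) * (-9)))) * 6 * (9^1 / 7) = -156 / 119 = -1.31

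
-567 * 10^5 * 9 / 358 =-255150000 / 179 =-1425418.99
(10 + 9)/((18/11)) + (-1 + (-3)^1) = 137/18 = 7.61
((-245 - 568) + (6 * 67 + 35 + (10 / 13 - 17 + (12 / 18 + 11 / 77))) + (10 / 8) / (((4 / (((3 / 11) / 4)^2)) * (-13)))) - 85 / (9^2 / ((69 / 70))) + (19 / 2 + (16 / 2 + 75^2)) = 399570535879 / 76108032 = 5250.04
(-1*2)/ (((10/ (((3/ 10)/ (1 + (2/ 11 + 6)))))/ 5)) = -33/ 790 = -0.04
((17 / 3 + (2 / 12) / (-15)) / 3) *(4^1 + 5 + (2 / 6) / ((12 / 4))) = 20869 / 1215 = 17.18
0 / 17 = 0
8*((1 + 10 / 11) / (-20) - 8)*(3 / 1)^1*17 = -181662 / 55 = -3302.95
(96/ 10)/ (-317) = -48/ 1585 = -0.03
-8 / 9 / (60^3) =-1 / 243000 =-0.00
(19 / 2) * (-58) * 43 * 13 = -308009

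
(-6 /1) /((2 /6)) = -18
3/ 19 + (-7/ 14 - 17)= -659/ 38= -17.34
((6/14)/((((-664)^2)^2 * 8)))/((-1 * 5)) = -3/54428999188480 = -0.00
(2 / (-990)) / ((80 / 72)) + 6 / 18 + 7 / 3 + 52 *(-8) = -682003 / 1650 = -413.34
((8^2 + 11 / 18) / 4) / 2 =1163 / 144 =8.08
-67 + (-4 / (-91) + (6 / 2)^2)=-5274 / 91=-57.96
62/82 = 31/41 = 0.76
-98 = -98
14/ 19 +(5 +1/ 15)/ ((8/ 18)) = 1153/ 95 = 12.14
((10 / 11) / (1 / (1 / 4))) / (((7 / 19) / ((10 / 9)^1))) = 475 / 693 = 0.69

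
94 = 94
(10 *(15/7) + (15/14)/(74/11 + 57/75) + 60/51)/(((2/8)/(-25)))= -557377250/245021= -2274.81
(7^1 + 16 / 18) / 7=71 / 63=1.13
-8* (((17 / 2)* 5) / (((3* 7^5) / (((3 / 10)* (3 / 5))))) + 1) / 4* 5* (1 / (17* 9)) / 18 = -336191 / 92572956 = -0.00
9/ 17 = 0.53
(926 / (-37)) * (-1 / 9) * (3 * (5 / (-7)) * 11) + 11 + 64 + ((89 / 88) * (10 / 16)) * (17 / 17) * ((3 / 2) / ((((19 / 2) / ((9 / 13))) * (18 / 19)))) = 135480175 / 14222208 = 9.53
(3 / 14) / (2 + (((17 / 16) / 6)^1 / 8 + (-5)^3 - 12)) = -0.00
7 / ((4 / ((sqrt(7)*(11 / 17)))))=77*sqrt(7) / 68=3.00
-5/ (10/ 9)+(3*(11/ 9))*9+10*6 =177/ 2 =88.50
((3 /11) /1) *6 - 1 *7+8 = 29 /11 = 2.64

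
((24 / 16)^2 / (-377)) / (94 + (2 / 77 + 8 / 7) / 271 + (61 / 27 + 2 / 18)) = -5070681 / 81881932912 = -0.00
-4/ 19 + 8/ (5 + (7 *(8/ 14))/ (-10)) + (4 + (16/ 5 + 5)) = 29997/ 2185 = 13.73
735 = 735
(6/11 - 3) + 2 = -5/11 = -0.45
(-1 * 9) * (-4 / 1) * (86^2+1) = 266292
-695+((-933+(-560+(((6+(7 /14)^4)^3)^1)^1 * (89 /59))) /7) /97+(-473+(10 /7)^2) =-1167.66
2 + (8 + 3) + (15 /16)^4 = 902593 /65536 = 13.77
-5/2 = -2.50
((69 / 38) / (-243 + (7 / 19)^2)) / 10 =-1311 / 1753480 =-0.00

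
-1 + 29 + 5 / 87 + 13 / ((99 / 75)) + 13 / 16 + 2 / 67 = 13250681 / 341968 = 38.75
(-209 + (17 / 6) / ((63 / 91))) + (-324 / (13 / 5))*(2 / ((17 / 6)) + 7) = -13905245 / 11934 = -1165.18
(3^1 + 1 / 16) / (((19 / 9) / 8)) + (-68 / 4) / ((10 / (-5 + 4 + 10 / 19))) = 1179 / 95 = 12.41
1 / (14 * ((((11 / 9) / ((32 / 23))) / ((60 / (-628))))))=-2160 / 278047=-0.01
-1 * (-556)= 556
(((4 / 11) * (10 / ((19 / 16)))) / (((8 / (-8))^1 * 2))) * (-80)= 25600 / 209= 122.49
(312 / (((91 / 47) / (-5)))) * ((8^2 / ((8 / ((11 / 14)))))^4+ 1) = -21152803080 / 16807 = -1258571.02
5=5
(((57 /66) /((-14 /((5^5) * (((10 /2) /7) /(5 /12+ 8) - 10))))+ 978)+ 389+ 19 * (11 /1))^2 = 144172927619416609 /11854418884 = 12161956.57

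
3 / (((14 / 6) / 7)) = 9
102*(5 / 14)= 255 / 7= 36.43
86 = 86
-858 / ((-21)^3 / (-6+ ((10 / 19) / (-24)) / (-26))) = -391193 / 703836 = -0.56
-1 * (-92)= 92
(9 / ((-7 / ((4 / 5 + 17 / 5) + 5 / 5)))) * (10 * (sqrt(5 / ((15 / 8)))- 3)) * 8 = 11232 / 7- 2496 * sqrt(6) / 7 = 731.15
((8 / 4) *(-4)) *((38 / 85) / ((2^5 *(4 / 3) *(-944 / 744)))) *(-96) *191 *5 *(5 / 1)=-30374730 / 1003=-30283.88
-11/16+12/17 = 5/272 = 0.02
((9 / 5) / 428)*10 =9 / 214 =0.04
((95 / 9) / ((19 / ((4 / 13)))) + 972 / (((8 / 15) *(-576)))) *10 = -224125 / 7488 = -29.93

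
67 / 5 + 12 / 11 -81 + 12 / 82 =-149648 / 2255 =-66.36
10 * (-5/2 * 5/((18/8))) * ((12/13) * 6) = -4000/13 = -307.69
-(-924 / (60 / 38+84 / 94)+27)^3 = 259608602138257 / 6229504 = 41674040.52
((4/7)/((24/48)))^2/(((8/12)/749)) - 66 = 1401.43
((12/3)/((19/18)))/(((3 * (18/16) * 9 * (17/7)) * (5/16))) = 7168/43605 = 0.16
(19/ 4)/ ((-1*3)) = -19/ 12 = -1.58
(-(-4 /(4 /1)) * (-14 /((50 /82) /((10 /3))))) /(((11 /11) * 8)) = -287 /30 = -9.57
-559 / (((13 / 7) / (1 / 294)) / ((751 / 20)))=-38.44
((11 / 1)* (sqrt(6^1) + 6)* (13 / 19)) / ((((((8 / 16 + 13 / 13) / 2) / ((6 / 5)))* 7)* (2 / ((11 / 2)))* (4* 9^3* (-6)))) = -1573 / 969570 - 1573* sqrt(6) / 5817420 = -0.00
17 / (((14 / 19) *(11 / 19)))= 6137 / 154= 39.85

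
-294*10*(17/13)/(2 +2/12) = -1774.44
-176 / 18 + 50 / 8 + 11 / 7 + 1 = -241 / 252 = -0.96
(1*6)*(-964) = -5784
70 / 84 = 5 / 6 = 0.83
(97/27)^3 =912673/19683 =46.37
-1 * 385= -385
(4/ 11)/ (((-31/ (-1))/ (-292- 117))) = -1636/ 341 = -4.80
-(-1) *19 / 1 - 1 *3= 16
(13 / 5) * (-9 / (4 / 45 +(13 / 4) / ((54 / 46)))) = -12636 / 1543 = -8.19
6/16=0.38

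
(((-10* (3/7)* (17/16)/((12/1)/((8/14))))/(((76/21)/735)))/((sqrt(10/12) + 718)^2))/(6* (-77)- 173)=7098776955/52768911797311024- 823905* sqrt(30)/13192227949327756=0.00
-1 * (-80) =80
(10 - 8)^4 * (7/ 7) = 16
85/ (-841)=-85/ 841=-0.10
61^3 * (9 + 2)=2496791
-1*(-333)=333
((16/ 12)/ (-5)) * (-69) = 92/ 5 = 18.40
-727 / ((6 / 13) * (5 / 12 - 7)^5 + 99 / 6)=391951872 / 3068160655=0.13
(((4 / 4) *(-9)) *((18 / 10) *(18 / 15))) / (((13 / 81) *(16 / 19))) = -373977 / 2600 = -143.84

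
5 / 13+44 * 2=1149 / 13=88.38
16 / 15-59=-869 / 15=-57.93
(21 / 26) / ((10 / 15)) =63 / 52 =1.21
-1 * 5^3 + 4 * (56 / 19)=-2151 / 19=-113.21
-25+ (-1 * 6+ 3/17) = -524/17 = -30.82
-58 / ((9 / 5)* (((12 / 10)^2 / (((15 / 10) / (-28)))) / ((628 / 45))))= 113825 / 6804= 16.73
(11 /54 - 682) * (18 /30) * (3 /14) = -87.66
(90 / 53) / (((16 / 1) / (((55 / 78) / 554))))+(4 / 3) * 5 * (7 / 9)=855043715 / 164896992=5.19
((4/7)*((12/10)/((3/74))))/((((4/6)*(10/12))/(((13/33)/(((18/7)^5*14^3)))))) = 3367/86605200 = 0.00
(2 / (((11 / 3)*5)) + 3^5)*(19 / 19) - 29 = 11776 / 55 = 214.11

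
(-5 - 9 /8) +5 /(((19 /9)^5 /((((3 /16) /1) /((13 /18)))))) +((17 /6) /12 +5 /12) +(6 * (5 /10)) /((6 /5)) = -6816762883 /2317628664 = -2.94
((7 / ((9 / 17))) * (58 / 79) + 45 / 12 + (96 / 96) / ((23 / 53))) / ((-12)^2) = 1031011 / 9419328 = 0.11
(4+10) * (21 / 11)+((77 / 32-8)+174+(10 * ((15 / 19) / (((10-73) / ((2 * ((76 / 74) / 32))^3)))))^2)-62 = 108594785868447592331 / 815683260256026624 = 133.13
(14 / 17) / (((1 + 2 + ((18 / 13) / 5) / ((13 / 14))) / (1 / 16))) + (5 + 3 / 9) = 2027419 / 379032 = 5.35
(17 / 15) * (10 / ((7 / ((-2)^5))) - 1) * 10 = -3706 / 7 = -529.43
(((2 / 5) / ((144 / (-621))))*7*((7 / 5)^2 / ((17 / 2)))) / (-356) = 23667 / 3026000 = 0.01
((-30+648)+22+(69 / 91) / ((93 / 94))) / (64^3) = 0.00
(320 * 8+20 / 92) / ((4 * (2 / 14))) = 412195 / 92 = 4480.38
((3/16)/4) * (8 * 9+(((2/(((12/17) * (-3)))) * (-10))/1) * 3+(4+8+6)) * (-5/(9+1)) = -355/128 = -2.77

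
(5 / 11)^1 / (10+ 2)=5 / 132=0.04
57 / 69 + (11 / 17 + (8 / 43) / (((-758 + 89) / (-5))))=16585432 / 11247897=1.47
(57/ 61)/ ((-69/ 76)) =-1444/ 1403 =-1.03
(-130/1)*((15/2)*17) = -16575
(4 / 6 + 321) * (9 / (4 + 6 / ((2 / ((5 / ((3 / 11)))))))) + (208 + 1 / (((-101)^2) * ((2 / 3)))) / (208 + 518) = 43130685061 / 873899268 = 49.35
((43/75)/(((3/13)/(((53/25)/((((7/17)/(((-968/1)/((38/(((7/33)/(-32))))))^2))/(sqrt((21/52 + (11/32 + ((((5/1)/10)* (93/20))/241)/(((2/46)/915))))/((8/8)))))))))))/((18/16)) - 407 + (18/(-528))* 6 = -17917/44 + 32815321* sqrt(5120493742)/507389832000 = -402.58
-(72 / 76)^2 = -324 / 361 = -0.90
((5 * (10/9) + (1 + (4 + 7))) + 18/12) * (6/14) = 49/6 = 8.17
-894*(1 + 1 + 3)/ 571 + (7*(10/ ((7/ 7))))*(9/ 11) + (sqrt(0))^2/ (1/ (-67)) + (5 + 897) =5976022/ 6281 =951.44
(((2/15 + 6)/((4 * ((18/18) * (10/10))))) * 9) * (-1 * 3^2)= -621/5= -124.20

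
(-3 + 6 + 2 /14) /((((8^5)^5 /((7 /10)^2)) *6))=77 /11333679558887148512870400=0.00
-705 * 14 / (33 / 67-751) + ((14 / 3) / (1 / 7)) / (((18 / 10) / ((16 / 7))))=37086455 / 678834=54.63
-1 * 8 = -8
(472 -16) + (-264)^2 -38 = 70114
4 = 4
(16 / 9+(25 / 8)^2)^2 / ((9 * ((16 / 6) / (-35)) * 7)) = -221046005 / 7962624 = -27.76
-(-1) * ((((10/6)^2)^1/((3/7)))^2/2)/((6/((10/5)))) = 30625/4374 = 7.00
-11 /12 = -0.92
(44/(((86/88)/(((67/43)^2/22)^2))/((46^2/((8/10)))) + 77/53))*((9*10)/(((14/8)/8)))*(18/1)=292884066160876800/1333113084779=219699.34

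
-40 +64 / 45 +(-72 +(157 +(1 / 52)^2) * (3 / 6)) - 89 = -29465443 / 243360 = -121.08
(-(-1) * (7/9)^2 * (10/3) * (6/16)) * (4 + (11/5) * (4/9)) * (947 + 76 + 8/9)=25285960/6561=3853.98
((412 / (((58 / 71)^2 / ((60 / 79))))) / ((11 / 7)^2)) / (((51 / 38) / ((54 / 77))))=149162383440 / 1503315253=99.22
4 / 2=2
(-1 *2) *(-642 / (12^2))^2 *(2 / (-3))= 11449 / 432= 26.50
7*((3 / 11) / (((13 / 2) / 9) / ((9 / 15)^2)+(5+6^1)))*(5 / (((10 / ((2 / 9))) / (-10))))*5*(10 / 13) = -27000 / 43043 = -0.63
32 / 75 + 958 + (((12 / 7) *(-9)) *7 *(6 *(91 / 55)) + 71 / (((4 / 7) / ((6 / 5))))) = 58379 / 1650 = 35.38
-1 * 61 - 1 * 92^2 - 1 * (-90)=-8435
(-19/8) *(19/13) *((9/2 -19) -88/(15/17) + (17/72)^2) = 1068373363/2695680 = 396.33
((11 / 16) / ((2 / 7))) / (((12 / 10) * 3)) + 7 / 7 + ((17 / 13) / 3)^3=6648383 / 3796416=1.75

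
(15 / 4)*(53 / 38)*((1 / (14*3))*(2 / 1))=265 / 1064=0.25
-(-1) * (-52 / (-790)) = 26 / 395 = 0.07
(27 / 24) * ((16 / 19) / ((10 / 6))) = 54 / 95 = 0.57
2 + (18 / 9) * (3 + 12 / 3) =16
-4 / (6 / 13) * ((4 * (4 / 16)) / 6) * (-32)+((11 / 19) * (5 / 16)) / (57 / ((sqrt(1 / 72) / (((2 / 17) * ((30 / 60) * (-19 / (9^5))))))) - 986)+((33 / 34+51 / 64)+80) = 116556165 * sqrt(2) / 96756853120718048+71999770428865971473665 / 562544344043854731072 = 127.99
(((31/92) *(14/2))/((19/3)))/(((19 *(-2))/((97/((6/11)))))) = -231539/132848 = -1.74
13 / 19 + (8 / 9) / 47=5651 / 8037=0.70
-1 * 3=-3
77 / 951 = 0.08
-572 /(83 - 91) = 143 /2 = 71.50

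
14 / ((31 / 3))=42 / 31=1.35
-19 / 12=-1.58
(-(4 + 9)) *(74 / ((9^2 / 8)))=-95.01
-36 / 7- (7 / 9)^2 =-3259 / 567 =-5.75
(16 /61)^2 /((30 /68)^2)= 295936 /837225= 0.35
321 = 321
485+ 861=1346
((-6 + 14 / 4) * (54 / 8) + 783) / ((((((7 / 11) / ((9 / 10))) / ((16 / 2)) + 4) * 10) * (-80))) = -606771 / 2590400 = -0.23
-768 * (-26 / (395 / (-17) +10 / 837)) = -284124672 / 330445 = -859.82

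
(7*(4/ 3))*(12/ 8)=14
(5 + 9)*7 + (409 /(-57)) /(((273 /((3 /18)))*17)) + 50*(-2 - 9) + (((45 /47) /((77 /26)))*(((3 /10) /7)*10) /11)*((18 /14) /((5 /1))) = -199918301364011 /442300044186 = -452.00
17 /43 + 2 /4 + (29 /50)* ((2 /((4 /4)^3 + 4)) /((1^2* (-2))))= 0.78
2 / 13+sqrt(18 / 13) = 2 / 13+3 * sqrt(26) / 13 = 1.33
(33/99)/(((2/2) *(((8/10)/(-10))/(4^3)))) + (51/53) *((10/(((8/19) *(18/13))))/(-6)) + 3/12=-2054287/7632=-269.17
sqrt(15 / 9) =sqrt(15) / 3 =1.29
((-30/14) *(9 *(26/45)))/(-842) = 39/2947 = 0.01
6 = 6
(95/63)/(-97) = -95/6111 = -0.02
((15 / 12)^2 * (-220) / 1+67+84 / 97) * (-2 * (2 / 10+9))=2461989 / 485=5076.27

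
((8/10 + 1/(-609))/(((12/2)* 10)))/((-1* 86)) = -2431/15712200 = -0.00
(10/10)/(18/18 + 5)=1/6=0.17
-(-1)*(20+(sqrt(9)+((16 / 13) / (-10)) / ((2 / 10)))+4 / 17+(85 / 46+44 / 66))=25.13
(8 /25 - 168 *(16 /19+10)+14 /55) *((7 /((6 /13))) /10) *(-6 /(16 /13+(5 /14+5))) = 78787073638 /31323875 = 2515.24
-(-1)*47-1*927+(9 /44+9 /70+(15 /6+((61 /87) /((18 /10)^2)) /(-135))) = -257022874853 /293014260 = -877.17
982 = 982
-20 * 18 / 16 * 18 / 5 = -81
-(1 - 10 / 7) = 3 / 7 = 0.43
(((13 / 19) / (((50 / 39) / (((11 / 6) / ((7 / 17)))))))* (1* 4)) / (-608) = -31603 / 2021600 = -0.02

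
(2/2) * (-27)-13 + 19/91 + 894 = 77733/91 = 854.21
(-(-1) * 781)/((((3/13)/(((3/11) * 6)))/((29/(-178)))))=-80301/89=-902.26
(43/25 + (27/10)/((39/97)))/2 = 5483/1300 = 4.22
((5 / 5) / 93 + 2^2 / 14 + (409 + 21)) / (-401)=-280123 / 261051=-1.07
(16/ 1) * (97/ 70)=776/ 35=22.17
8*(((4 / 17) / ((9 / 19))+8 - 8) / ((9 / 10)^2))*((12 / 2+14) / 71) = 1.38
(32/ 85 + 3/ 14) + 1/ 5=941/ 1190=0.79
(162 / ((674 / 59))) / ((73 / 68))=324972 / 24601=13.21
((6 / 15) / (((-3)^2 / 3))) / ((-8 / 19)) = -19 / 60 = -0.32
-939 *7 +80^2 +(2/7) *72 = -1067/7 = -152.43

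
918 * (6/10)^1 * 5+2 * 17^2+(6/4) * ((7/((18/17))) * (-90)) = 4879/2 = 2439.50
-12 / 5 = -2.40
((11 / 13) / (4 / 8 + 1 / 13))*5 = 22 / 3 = 7.33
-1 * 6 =-6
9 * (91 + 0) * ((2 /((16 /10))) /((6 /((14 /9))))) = 3185 /12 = 265.42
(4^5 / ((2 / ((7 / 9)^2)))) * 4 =1238.91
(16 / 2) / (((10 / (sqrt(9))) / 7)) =84 / 5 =16.80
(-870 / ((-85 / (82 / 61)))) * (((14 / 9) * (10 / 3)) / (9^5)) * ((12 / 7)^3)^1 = 6087680 / 1000152279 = 0.01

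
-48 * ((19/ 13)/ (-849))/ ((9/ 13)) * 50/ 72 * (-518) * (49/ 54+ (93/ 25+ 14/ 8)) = -169469398/ 618921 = -273.81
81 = 81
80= 80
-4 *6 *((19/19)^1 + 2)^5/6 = -972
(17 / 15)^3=4913 / 3375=1.46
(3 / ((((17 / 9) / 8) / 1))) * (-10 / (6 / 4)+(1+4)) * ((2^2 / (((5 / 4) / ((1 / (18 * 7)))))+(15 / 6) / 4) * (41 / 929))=-67199 / 110551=-0.61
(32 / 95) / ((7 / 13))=416 / 665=0.63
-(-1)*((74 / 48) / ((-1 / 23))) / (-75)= 851 / 1800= 0.47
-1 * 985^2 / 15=-194045 / 3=-64681.67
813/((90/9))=813/10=81.30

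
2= 2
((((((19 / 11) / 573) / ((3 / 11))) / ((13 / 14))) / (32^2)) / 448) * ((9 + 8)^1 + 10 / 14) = 589 / 1281466368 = 0.00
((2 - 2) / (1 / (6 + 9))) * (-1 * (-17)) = 0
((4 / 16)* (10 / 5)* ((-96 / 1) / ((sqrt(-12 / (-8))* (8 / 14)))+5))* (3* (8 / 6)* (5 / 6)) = 25 / 3 - 280* sqrt(6) / 3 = -220.29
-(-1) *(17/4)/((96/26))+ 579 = 111389/192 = 580.15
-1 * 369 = -369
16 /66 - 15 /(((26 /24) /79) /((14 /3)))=-2189776 /429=-5104.37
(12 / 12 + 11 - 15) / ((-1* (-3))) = -1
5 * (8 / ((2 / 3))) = 60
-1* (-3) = 3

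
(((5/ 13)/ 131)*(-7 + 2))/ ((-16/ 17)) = 425/ 27248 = 0.02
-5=-5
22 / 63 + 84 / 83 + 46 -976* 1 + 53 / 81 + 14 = -43013021 / 47061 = -913.98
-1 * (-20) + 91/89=1871/89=21.02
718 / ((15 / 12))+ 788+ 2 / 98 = 333793 / 245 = 1362.42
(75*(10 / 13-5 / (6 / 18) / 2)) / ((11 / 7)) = -91875 / 286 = -321.24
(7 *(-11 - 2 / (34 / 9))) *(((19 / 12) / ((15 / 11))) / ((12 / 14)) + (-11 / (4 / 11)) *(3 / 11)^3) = -3019429 / 50490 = -59.80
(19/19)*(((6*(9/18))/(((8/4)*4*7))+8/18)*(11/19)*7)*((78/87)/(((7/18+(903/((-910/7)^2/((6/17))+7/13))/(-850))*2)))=28487383056275/12244122035488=2.33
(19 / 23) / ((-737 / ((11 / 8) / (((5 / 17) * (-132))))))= 323 / 8136480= 0.00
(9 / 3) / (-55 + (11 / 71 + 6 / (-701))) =-49771 / 910040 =-0.05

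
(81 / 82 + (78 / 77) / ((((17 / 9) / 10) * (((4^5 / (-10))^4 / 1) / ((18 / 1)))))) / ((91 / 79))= 0.86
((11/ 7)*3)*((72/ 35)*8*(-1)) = -19008/ 245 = -77.58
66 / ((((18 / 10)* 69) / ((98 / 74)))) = 5390 / 7659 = 0.70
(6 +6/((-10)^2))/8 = 303/400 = 0.76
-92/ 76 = -23/ 19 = -1.21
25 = 25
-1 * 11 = -11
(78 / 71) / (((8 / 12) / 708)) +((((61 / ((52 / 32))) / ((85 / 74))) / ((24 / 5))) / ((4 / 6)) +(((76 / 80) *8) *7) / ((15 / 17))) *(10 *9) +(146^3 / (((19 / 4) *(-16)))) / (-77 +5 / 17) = 7820000071591 / 971900540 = 8046.09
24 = 24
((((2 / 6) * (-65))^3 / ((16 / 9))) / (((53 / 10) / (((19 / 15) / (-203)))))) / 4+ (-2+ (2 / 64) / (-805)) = -502832 / 1590795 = -0.32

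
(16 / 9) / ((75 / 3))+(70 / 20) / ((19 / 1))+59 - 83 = -203017 / 8550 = -23.74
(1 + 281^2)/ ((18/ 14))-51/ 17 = 552707/ 9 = 61411.89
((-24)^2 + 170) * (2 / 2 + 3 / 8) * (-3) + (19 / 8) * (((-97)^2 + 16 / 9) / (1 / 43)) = 68975887 / 72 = 957998.43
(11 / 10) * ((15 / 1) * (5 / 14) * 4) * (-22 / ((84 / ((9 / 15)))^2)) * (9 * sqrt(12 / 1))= -3267 * sqrt(3) / 6860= -0.82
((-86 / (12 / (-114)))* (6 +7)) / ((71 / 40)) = 5983.66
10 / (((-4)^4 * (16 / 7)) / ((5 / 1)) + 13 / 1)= 350 / 4551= 0.08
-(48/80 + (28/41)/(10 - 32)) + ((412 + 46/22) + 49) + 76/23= 2196371/4715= 465.83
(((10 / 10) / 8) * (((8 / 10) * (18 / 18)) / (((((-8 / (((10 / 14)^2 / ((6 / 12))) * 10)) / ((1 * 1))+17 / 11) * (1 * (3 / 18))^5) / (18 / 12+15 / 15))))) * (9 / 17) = 8019000 / 5933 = 1351.59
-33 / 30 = -11 / 10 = -1.10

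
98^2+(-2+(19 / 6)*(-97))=55769 / 6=9294.83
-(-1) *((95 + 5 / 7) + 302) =2784 / 7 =397.71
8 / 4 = 2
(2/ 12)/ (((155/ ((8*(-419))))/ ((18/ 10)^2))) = -45252/ 3875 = -11.68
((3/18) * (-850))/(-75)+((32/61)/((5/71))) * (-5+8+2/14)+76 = 1946491/19215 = 101.30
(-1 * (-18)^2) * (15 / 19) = -4860 / 19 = -255.79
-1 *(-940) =940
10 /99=0.10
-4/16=-1/4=-0.25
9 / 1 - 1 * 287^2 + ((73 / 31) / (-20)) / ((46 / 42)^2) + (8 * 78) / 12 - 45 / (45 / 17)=-27000985693 / 327980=-82325.10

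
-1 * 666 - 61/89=-59335/89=-666.69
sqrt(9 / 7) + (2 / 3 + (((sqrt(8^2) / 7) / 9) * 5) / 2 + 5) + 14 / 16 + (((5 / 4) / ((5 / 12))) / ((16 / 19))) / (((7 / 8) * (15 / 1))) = 3 * sqrt(7) / 7 + 2567 / 360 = 8.26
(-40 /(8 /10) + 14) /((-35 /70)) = 72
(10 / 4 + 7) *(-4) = -38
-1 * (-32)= 32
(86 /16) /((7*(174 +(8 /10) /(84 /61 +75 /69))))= 743255 /168739312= 0.00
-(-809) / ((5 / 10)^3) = 6472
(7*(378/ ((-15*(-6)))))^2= 21609/ 25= 864.36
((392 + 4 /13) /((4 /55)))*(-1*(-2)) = 140250 /13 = 10788.46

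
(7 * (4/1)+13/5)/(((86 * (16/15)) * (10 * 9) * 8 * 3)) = 17/110080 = 0.00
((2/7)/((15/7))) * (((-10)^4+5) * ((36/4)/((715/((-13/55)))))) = -12006/3025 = -3.97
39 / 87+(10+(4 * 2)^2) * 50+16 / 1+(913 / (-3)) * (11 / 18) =5528711 / 1566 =3530.47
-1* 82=-82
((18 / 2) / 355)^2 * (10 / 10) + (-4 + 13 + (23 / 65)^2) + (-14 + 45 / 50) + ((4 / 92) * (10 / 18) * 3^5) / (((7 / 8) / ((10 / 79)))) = -1693090299391 / 541784247550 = -3.13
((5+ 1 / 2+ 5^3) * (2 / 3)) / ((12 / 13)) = 377 / 4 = 94.25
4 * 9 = 36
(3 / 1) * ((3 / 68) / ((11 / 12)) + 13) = 7320 / 187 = 39.14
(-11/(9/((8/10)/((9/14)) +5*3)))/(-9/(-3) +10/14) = -56287/10530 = -5.35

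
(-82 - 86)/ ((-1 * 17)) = 9.88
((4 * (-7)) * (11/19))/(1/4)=-1232/19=-64.84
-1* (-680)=680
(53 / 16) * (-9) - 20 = -797 / 16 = -49.81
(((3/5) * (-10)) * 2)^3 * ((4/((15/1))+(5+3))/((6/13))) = -154752/5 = -30950.40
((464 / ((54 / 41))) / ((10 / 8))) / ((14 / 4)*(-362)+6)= -0.22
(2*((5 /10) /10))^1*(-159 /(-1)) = 159 /10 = 15.90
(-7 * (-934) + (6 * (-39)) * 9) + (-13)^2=4601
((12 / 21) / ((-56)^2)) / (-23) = -1 / 126224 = -0.00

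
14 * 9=126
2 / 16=1 / 8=0.12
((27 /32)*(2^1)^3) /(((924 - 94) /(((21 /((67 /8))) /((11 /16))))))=9072 /305855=0.03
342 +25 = 367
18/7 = 2.57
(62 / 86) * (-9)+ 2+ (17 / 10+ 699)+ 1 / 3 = 898543 / 1290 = 696.54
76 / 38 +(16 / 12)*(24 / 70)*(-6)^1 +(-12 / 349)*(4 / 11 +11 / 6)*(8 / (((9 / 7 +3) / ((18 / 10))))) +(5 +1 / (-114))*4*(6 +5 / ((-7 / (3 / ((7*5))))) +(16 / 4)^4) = 280313151568 / 53611635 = 5228.59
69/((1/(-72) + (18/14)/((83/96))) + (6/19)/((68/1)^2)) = 1981158291/42301193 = 46.83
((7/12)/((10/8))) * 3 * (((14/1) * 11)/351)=1078/1755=0.61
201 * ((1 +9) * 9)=18090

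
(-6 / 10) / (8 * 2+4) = -3 / 100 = -0.03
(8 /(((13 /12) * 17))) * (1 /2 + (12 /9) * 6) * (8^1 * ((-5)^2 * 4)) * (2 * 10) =768000 /13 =59076.92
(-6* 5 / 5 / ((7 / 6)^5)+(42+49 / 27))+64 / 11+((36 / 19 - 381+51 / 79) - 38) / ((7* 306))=5943538158286 / 127372673043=46.66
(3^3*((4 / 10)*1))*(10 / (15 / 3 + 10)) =36 / 5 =7.20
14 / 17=0.82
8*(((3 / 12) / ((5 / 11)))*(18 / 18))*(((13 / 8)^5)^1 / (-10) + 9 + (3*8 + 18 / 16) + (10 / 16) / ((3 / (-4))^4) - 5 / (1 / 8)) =-1469387183 / 66355200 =-22.14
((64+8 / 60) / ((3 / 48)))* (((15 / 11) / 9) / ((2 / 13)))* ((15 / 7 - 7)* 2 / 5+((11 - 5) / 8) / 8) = -12949963 / 6930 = -1868.68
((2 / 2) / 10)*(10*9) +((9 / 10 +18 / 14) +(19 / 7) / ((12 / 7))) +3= 6623 / 420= 15.77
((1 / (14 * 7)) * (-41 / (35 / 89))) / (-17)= 3649 / 58310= 0.06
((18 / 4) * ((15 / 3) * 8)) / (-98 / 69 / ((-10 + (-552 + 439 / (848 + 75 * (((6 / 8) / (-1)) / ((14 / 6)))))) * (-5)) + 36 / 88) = 384688834200 / 873211571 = 440.54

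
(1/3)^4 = 1/81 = 0.01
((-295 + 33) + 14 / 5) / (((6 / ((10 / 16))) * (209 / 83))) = -10.72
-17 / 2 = -8.50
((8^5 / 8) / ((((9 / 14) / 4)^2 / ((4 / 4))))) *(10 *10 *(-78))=-33397145600 / 27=-1236931318.52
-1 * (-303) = 303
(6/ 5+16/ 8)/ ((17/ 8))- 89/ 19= -5133/ 1615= -3.18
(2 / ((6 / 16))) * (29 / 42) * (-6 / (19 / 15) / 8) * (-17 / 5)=986 / 133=7.41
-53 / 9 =-5.89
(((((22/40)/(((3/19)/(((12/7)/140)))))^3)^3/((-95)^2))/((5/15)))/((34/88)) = 69554192499831753417/173018944777985206250000000000000000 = 0.00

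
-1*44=-44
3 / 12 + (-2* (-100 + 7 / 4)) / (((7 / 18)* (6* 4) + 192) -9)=1.27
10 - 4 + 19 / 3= 37 / 3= 12.33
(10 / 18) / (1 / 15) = 25 / 3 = 8.33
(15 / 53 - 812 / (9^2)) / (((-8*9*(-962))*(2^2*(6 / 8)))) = -3217 / 68619312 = -0.00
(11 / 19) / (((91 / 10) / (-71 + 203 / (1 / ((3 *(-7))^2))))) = 517880 / 91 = 5690.99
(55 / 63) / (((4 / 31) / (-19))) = -32395 / 252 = -128.55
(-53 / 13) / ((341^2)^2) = -53 / 175776522493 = -0.00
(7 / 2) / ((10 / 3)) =21 / 20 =1.05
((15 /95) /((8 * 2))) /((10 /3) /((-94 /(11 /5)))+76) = 0.00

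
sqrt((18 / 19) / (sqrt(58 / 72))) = 6* 29^(3 / 4)* sqrt(57) / 551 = 1.03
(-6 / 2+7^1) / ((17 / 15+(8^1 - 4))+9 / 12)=240 / 353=0.68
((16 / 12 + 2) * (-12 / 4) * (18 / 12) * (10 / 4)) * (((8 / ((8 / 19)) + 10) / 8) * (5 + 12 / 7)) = -102225 / 112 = -912.72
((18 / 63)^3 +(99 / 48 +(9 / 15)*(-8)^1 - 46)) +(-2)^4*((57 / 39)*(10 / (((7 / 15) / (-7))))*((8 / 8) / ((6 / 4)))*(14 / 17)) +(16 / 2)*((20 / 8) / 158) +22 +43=-914735883303 / 479074960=-1909.38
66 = 66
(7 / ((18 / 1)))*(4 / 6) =7 / 27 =0.26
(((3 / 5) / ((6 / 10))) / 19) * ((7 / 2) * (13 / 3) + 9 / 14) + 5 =2327 / 399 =5.83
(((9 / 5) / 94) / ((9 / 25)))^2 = 25 / 8836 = 0.00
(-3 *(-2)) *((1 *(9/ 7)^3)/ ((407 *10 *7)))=2187/ 4886035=0.00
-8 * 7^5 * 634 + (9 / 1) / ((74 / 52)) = -3154068614 / 37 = -85245097.68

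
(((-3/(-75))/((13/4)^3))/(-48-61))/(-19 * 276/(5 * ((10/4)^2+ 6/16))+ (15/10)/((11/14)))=0.00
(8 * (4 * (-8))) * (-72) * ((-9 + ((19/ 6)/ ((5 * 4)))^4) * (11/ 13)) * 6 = -20527206469/ 24375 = -842141.80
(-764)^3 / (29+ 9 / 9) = -222971872 / 15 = -14864791.47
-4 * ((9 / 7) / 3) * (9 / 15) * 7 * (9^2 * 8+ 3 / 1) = -23436 / 5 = -4687.20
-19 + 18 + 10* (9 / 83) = 7 / 83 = 0.08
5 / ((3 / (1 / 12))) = 5 / 36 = 0.14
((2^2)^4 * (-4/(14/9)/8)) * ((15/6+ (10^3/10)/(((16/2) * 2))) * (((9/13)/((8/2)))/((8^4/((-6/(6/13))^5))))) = 11567205/1024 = 11296.10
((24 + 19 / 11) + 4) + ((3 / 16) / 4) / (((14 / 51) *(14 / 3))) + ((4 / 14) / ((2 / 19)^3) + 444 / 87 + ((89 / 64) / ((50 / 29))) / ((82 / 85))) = 57558966263 / 205078720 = 280.67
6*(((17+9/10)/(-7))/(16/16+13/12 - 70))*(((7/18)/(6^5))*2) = 179/7921800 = 0.00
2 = 2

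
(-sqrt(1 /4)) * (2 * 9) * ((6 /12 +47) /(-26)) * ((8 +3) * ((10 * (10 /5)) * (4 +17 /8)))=2304225 /104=22156.01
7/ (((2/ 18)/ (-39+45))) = 378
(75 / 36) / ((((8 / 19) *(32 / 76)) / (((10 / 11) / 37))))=45125 / 156288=0.29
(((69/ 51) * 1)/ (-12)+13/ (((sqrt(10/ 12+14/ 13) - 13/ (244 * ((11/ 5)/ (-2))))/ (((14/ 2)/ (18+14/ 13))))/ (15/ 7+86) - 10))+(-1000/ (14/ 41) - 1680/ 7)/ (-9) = 350.64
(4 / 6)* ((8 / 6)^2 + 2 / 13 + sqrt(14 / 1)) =452 / 351 + 2* sqrt(14) / 3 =3.78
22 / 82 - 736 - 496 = -50501 / 41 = -1231.73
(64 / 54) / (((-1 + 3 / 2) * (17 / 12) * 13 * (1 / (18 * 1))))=512 / 221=2.32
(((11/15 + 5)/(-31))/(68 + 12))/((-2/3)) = 43/12400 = 0.00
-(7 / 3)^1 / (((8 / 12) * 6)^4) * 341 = -2387 / 768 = -3.11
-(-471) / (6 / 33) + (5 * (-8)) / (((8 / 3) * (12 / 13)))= 10297 / 4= 2574.25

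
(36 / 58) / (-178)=-9 / 2581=-0.00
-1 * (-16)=16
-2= -2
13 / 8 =1.62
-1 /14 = -0.07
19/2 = 9.50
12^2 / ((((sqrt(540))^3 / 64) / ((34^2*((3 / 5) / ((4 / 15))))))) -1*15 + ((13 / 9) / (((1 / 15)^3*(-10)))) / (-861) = -8285 / 574 + 36992*sqrt(15) / 75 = 1895.82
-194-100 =-294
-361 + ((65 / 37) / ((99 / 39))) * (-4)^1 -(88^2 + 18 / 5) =-49519903 / 6105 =-8111.37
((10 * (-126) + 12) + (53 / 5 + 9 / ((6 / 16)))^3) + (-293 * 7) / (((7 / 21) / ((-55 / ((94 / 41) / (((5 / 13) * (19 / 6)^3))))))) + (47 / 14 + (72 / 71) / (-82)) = 413015011438076431 / 224106246000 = 1842942.88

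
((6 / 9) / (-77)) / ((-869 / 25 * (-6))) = -25 / 602217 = -0.00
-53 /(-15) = 53 /15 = 3.53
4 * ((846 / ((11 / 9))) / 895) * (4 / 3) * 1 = 40608 / 9845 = 4.12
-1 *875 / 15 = -175 / 3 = -58.33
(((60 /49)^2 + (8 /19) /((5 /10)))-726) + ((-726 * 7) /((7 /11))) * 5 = -1854579248 /45619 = -40653.66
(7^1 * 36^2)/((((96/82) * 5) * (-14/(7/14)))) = -1107/20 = -55.35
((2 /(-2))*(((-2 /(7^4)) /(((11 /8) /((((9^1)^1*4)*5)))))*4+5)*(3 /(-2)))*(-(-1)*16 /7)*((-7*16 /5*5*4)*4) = -740567040 /26411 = -28040.10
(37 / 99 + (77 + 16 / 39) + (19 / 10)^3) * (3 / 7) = 15562219 / 429000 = 36.28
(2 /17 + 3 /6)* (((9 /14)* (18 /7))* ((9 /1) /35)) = 2187 /8330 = 0.26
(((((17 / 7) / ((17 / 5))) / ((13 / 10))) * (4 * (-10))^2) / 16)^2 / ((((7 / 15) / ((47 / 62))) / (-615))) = -5419687500000 / 1796977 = -3016002.71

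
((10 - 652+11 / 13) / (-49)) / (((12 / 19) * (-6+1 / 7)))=-158365 / 44772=-3.54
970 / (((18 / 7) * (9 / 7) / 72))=21124.44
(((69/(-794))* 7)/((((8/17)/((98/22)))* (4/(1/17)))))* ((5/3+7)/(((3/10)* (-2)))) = 512785/419232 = 1.22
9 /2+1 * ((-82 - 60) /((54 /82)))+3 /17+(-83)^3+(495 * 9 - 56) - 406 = -521428547 /918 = -568004.95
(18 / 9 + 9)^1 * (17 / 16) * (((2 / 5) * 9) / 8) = 1683 / 320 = 5.26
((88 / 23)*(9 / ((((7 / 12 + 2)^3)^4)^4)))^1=5005240982501182375330171901438411478709933931791122432 / 8852973007385516482739092428965976022755070404834909879951141229119198743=0.00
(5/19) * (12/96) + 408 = 62021/152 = 408.03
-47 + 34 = -13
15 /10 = 3 /2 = 1.50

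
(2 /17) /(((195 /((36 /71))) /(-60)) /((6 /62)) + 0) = -864 /486421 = -0.00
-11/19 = -0.58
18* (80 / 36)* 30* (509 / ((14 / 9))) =2748600 / 7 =392657.14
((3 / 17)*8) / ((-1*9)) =-8 / 51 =-0.16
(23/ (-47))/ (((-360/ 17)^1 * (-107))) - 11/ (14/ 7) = -9957811/ 1810440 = -5.50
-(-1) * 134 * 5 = 670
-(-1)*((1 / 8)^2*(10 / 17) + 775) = 421605 / 544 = 775.01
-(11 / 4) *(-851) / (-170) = -9361 / 680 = -13.77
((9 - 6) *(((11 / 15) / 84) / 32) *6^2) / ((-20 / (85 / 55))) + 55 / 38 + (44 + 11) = 24023031 / 425600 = 56.45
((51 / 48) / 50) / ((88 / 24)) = 51 / 8800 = 0.01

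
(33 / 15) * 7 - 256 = -240.60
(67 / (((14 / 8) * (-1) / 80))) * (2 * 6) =-257280 / 7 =-36754.29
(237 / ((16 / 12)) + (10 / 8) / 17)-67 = 1884 / 17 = 110.82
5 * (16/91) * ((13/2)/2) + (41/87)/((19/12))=12168/3857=3.15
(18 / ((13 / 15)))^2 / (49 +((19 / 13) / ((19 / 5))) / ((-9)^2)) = 2952450 / 335413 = 8.80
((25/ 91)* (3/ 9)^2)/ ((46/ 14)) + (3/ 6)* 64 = 86137/ 2691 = 32.01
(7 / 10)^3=343 / 1000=0.34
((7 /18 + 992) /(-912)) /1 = -17863 /16416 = -1.09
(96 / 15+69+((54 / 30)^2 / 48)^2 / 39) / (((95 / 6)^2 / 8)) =1411490187 / 586625000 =2.41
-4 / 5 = -0.80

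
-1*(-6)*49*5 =1470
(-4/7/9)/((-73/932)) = 3728/4599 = 0.81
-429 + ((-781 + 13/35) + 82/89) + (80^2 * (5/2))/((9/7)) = 314993893/28035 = 11235.74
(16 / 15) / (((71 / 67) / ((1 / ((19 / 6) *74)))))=1072 / 249565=0.00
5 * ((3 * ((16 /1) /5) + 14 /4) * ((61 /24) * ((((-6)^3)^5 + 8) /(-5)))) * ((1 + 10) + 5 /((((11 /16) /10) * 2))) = 244690789785848081 /330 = 741487241775297.22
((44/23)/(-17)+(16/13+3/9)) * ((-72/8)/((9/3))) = -22135/5083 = -4.35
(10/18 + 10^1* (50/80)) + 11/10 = 1423/180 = 7.91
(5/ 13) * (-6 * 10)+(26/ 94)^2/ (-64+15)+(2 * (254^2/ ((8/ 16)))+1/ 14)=726195993049/ 2814266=258040.99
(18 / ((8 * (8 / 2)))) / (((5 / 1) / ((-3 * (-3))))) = 81 / 80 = 1.01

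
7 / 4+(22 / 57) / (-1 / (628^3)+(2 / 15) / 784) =5343950625517 / 2352839084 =2271.28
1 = 1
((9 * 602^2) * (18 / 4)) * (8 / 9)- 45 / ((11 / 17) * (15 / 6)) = 143511678 / 11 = 13046516.18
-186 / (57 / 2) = -124 / 19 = -6.53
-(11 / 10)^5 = -161051 / 100000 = -1.61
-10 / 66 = -0.15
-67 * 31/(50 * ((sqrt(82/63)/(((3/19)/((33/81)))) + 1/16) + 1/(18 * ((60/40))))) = 10938096792/22897579225-13502028672 * sqrt(574)/22897579225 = -13.65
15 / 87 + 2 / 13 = 0.33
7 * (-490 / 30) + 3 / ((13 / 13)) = -334 / 3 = -111.33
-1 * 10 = -10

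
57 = 57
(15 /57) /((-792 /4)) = -0.00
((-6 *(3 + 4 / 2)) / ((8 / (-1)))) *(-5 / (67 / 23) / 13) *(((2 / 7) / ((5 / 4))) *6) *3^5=-1006020 / 6097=-165.00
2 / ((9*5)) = 2 / 45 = 0.04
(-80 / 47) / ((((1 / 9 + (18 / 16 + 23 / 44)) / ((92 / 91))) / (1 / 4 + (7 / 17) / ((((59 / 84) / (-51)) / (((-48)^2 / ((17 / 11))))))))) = 260599933630080 / 5975734583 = 43609.69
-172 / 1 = -172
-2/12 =-1/6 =-0.17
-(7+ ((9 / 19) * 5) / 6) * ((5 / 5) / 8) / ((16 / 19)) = -281 / 256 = -1.10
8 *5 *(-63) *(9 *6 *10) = -1360800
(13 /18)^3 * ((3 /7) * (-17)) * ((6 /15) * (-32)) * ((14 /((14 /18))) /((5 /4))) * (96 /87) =76490752 /137025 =558.22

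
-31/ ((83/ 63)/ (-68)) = 132804/ 83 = 1600.05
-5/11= -0.45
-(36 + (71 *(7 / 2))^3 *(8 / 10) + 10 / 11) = -12276384.21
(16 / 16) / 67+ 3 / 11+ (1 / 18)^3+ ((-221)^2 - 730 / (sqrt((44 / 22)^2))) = 208360004705 / 4298184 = 48476.29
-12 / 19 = -0.63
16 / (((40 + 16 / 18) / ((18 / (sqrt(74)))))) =81 * sqrt(74) / 851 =0.82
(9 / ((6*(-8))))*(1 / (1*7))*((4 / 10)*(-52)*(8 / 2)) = 78 / 35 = 2.23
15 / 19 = 0.79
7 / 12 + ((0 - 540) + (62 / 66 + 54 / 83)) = -1964143 / 3652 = -537.83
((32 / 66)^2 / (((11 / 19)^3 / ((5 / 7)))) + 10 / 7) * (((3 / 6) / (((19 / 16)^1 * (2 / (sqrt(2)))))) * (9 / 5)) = 18619288 * sqrt(2) / 21419783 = 1.23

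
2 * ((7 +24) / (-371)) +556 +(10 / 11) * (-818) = -766426 / 4081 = -187.80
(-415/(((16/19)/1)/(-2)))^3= 490235879125/512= 957491951.42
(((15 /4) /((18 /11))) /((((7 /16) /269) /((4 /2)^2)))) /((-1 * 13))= -118360 /273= -433.55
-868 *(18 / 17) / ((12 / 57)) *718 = -53285652 / 17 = -3134450.12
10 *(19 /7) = 190 /7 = 27.14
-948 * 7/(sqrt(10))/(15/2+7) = -6636 * sqrt(10)/145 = -144.72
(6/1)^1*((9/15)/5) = 18/25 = 0.72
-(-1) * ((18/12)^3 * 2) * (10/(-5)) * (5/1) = -135/2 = -67.50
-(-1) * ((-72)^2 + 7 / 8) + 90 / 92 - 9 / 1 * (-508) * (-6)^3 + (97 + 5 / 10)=-180737431 / 184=-982268.65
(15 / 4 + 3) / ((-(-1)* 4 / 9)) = 243 / 16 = 15.19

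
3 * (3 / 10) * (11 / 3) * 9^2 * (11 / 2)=29403 / 20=1470.15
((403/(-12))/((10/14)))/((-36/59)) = 166439/2160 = 77.06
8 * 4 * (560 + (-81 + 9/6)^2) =220168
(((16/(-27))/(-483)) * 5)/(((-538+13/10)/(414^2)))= -73600/37569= -1.96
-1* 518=-518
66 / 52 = 1.27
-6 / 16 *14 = -21 / 4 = -5.25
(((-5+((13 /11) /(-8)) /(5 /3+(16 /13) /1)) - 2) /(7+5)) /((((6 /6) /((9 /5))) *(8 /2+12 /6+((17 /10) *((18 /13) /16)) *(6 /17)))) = -911495 /5215628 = -0.17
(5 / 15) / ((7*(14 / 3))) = 1 / 98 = 0.01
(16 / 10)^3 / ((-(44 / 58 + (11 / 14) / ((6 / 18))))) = -207872 / 158125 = -1.31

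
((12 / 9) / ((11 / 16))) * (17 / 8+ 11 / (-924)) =2840 / 693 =4.10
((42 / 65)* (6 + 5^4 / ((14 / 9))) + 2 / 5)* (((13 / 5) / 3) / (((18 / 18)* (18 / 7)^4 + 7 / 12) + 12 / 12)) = 5.05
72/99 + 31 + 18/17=6131/187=32.79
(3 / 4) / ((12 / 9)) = 9 / 16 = 0.56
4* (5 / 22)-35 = -375 / 11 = -34.09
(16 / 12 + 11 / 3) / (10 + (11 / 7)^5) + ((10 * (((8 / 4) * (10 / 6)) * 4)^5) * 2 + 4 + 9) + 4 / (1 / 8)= 74893714150960 / 8886267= 8428028.79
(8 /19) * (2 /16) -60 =-1139 /19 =-59.95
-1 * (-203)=203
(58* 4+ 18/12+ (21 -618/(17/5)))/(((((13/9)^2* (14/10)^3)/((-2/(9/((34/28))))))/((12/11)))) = -3.74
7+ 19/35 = 264/35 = 7.54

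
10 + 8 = 18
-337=-337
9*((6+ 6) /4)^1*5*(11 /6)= 495 /2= 247.50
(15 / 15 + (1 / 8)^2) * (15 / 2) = 975 / 128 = 7.62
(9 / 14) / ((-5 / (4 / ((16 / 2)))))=-9 / 140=-0.06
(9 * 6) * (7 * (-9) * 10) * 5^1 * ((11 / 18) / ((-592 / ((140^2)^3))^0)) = -103950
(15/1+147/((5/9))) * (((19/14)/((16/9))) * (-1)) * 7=-119529/80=-1494.11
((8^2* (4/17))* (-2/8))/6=-32/51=-0.63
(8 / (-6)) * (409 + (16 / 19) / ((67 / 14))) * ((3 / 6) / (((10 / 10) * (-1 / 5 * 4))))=868135 / 2546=340.98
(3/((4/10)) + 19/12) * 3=109/4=27.25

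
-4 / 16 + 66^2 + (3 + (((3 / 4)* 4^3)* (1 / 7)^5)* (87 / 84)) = 2051211707 / 470596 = 4358.75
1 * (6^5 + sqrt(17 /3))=sqrt(51) /3 + 7776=7778.38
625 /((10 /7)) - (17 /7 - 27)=6469 /14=462.07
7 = 7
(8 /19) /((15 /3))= 8 /95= 0.08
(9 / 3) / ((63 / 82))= 82 / 21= 3.90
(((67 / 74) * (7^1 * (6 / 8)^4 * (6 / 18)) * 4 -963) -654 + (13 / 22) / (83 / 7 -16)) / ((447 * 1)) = -2439113719 / 675320448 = -3.61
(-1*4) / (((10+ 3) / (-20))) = 80 / 13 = 6.15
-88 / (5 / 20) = -352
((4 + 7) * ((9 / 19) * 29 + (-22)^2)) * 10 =1040270 / 19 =54751.05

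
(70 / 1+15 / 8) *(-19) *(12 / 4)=-32775 / 8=-4096.88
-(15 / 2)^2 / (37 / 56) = -3150 / 37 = -85.14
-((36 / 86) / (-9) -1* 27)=27.05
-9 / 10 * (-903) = 8127 / 10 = 812.70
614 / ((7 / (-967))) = -593738 / 7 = -84819.71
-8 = -8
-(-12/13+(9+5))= -170/13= -13.08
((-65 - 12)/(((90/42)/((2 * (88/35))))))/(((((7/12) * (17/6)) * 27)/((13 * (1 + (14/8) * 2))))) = -100672/425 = -236.88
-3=-3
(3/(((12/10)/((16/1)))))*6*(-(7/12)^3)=-1715/36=-47.64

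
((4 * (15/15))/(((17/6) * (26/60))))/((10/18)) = 1296/221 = 5.86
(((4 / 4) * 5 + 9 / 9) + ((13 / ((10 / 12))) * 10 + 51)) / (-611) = -213 / 611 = -0.35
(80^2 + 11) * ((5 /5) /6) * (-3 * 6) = -19233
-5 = -5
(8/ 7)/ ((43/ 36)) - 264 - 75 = -101751/ 301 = -338.04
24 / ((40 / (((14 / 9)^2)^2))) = 38416 / 10935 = 3.51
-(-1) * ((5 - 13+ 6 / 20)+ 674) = 6663 / 10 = 666.30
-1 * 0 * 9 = 0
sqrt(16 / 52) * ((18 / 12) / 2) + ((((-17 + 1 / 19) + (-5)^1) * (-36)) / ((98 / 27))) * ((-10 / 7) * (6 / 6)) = -2026620 / 6517 + 3 * sqrt(13) / 26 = -310.56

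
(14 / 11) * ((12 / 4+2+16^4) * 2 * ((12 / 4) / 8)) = 1376361 / 22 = 62561.86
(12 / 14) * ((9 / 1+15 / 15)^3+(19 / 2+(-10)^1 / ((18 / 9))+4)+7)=6093 / 7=870.43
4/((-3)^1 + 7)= 1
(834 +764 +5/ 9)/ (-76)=-21.03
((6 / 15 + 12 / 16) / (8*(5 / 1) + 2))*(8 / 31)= 23 / 3255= 0.01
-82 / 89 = -0.92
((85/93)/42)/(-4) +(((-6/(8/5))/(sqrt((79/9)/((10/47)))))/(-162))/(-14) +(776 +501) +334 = 25170179/15624 - 5 * sqrt(37130)/3742704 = 1610.99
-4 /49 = -0.08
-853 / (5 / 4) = -3412 / 5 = -682.40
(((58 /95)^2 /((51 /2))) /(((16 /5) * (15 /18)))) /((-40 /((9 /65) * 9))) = -68121 /398905000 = -0.00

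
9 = 9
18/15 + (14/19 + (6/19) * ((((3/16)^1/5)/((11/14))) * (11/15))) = 3701/1900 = 1.95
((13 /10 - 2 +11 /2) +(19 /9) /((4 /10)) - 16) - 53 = -5303 /90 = -58.92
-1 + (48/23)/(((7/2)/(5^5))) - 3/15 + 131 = 1604489/805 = 1993.15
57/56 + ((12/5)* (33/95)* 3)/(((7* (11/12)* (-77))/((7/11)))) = 3265707/3218600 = 1.01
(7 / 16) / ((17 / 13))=91 / 272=0.33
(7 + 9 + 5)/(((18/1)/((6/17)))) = 7/17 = 0.41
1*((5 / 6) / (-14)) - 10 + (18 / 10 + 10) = 731 / 420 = 1.74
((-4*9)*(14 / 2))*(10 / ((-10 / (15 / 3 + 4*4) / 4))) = 21168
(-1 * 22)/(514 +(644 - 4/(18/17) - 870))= -99/1279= -0.08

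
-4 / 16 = -1 / 4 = -0.25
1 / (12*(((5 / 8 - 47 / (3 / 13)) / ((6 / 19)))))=-12 / 92587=-0.00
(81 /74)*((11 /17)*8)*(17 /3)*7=8316 /37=224.76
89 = 89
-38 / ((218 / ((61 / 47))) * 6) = -1159 / 30738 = -0.04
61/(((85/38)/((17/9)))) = 2318/45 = 51.51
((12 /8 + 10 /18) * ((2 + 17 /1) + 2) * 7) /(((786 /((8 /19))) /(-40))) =-145040 /22401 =-6.47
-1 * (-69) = 69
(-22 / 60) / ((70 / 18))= -33 / 350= -0.09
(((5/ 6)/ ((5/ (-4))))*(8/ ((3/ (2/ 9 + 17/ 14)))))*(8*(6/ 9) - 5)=-0.85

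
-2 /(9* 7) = -2 /63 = -0.03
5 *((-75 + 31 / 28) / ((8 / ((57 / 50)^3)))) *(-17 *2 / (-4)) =-6513793389 / 11200000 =-581.59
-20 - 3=-23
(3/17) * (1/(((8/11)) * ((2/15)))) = 495/272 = 1.82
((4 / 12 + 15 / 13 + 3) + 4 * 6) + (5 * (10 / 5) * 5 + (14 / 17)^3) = 15145709 / 191607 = 79.05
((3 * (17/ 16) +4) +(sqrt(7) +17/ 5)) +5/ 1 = 18.23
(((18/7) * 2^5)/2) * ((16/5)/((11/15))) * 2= 27648/77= 359.06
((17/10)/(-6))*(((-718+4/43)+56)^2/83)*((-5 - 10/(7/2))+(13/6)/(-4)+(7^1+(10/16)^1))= 6393888683/5524812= 1157.30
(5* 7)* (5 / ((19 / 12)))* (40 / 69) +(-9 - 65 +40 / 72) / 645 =162251143 / 2536785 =63.96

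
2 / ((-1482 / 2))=-2 / 741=-0.00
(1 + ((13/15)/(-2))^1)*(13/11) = 221/330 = 0.67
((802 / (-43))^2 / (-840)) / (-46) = 160801 / 17861340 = 0.01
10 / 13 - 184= -2382 / 13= -183.23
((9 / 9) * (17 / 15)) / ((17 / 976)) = 976 / 15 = 65.07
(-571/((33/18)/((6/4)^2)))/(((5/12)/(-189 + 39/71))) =247535352/781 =316946.67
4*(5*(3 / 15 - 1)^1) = -16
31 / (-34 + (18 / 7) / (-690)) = -805 / 883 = -0.91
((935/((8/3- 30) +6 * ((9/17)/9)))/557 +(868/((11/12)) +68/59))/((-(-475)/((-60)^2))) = 4243936775211/590679562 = 7184.84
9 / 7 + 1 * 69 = 492 / 7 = 70.29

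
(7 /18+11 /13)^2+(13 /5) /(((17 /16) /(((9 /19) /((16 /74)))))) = 608963863 /88430940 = 6.89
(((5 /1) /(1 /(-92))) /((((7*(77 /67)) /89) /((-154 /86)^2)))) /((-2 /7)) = 105604730 /1849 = 57114.51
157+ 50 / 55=1737 / 11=157.91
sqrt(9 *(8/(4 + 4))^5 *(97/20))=3 *sqrt(485)/10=6.61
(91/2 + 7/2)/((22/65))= 3185/22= 144.77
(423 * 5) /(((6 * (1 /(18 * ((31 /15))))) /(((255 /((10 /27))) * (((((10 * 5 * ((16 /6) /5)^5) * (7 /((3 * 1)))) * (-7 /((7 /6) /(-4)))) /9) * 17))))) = 772672323584 /375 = 2060459529.56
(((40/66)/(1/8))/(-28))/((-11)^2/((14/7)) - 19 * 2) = -0.01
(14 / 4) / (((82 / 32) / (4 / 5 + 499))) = 139944 / 205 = 682.65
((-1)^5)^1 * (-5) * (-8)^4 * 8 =163840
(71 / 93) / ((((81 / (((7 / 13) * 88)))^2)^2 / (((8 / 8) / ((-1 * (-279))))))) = 10223066771456 / 31900731118386507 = 0.00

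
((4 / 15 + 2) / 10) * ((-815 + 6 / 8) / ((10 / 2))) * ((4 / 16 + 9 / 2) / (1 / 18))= -3156033 / 1000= -3156.03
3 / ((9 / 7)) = 7 / 3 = 2.33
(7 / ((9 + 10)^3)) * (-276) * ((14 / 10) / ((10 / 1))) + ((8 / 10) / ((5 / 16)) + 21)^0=164713 / 171475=0.96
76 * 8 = 608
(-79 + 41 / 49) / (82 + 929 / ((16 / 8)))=-7660 / 53557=-0.14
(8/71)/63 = 8/4473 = 0.00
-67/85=-0.79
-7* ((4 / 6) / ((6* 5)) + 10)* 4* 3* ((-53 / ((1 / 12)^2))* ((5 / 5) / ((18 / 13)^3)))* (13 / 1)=38230840648 / 1215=31465712.47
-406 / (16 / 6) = -609 / 4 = -152.25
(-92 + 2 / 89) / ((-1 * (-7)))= -8186 / 623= -13.14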